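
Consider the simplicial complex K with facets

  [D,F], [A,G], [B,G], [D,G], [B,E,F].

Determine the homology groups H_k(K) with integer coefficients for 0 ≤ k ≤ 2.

H_0 = Z,  H_1 = Z,  H_2 = 0.

We work with the vertex ordering A < B < D < E < F < G. The simplices of K, each written with vertices in increasing order, are:

  0-simplices (6): A, B, D, E, F, G
  1-simplices (7): AG, BE, BF, BG, DF, DG, EF
  2-simplices (1): BEF

giving chain groups C_0 ≅ Z^6, C_1 ≅ Z^7, C_2 ≅ Z^1.

∂_1: C_1 → C_0 maps an edge to its endpoints' difference, ∂[p,q] = q − p. For instance
  ∂BG = G − B.
As a 6×7 matrix over Z this has rank 5, with invariant factors (1,1,1,1,1).

∂_2: C_2 → C_1 acts by ∂[p,q,r] = [q,r] − [p,r] + [p,q]. For instance
  ∂BEF = EF − BF + BE.
The 7×1 boundary matrix has rank 1 and Smith normal form diag(1).

Now H_k = ker ∂_k / im ∂_{k+1}, so:

  H_0: rank C_0 − rank ∂_1 = 6 − 5 = 1, and the invariant factors of ∂_1 are all 1, so H_0 ≅ Z.
  H_1: rank ker ∂_1 − rank ∂_2 = (7 − 5) − 1 = 1, and the invariant factors of ∂_2 are all 1, so H_1 ≅ Z.
  H_2: rank ker ∂_2 − rank ∂_3 = (1 − 1) − 0 = 0, and there is no ∂_3, so H_2 ≅ 0.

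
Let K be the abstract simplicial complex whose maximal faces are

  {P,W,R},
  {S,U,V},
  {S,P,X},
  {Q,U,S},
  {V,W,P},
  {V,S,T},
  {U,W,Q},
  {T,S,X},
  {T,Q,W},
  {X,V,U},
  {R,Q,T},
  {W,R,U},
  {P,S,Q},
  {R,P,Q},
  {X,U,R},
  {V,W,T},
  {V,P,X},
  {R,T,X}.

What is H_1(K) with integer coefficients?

H_1 = Z ⊕ Z/2Z.

We work with the vertex ordering P < Q < R < S < T < U < V < W < X. The simplices of K, each written with vertices in increasing order, are:

  0-simplices (9): P, Q, R, S, T, U, V, W, X
  1-simplices (27): PQ, PR, PS, PV, PW, PX, QR, QS, QT, QU, QW, RT, RU, RW, RX, ST, SU, SV, SX, TV, TW, TX, UV, UW, UX, VW, VX
  2-simplices (18): PQR, PQS, PRW, PSX, PVW, PVX, QRT, QSU, QTW, QUW, RTX, RUW, RUX, STV, STX, SUV, TVW, UVX

giving chain groups C_0 ≅ Z^9, C_1 ≅ Z^27, C_2 ≅ Z^18.

∂_1: C_1 → C_0 maps an edge to its endpoints' difference, ∂[p,q] = q − p. For instance
  ∂PR = R − P.
The resulting 9×27 matrix has rank 8, and its Smith normal form has invariant factors (1,1,1,1,1,1,1,1).

∂_2: C_2 → C_1 maps a triangle to the signed sum of its edges. For instance
  ∂RTX = TX − RX + RT,
  ∂STX = TX − SX + ST.
The 27×18 boundary matrix has rank 18 and Smith normal form diag(1,1,1,1,1,1,1,1,1,1,1,1,1,1,1,1,1,2).

From H_k ≅ ker(∂_k) / im(∂_{k+1}) we obtain:

  H_1: rank ker ∂_1 − rank ∂_2 = (27 − 8) − 18 = 1, and ∂_2 has invariant factor 2 > 1, so H_1 = Z ⊕ Z/2Z.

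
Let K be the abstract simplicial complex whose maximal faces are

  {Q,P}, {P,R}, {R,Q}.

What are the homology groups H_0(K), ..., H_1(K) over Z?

K has 3 vertices, 3 edges.
rank ∂_0 = 0, rank ∂_1 = 2 ⇒ b_0 = 3 − 0 − 2 = 1; all invariant factors of ∂_1 are 1 so no torsion. So H_0 = Z.
rank ∂_1 = 2, rank ∂_2 = 0 ⇒ b_1 = 3 − 2 − 0 = 1. So H_1 = Z.

H_0 = Z,  H_1 = Z.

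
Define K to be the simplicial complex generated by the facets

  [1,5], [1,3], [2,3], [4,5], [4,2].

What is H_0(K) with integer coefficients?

We work with the vertex ordering 1 < 2 < 3 < 4 < 5. The simplices of K, each written with vertices in increasing order, are:

  0-simplices (5): [1], [2], [3], [4], [5]
  1-simplices (5): [1,3], [1,5], [2,3], [2,4], [4,5]

so the chain groups are C_0 ≅ Z^5, C_1 ≅ Z^5.

Boundary ∂_1: C_1 → C_0 is given by ∂[p,q] = [q] − [p]. For instance
  ∂[4,5] = [5] − [4].
The resulting 5×5 matrix has rank 4, and its Smith normal form has invariant factors (1,1,1,1).

Reading off H_k = ker ∂_k / im ∂_{k+1}:

  H_0: rank C_0 − rank ∂_1 = 5 − 4 = 1, and the invariant factors of ∂_1 are all 1, so H_0 ≅ Z.

H_0 = Z.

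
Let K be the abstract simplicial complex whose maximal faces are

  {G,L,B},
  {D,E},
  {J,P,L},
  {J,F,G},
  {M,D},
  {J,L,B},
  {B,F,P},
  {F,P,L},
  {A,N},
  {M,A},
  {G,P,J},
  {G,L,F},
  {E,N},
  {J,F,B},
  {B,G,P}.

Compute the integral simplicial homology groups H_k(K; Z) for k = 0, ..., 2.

H_0 ≅ Z^2,  H_1 ≅ Z ⊕ Z/2,  H_2 = 0.

We work with the vertex ordering A < B < D < E < F < G < J < L < M < N < P. The simplices of K, each written with vertices in increasing order, are:

  0-simplices (11): A, B, D, E, F, G, J, L, M, N, P
  1-simplices (20): AM, AN, BF, BG, BJ, BL, BP, DE, DM, EN, FG, FJ, FL, FP, GJ, GL, GP, JL, JP, LP
  2-simplices (10): BFJ, BFP, BGL, BGP, BJL, FGJ, FGL, FLP, GJP, JLP

giving chain groups C_0 ≅ Z^11, C_1 ≅ Z^20, C_2 ≅ Z^10.

Boundary ∂_1: C_1 → C_0 sends each edge [p,q] (with p < q) to q − p. For instance
  ∂JL = L − J.
The 11×20 boundary matrix has rank 9 and Smith normal form diag(1,1,1,1,1,1,1,1,1).

The boundary map ∂_2: C_2 → C_1 acts by ∂[p,q,r] = [q,r] − [p,r] + [p,q]. For instance
  ∂BFJ = FJ − BJ + BF,
  ∂FGL = GL − FL + FG.
This gives a 20×10 integer matrix of rank 10; reducing to Smith normal form yields diagonal entries (1,1,1,1,1,1,1,1,1,2).

Computing H_k = (kernel of ∂_k) / (image of ∂_{k+1}):

  H_0: rank C_0 − rank ∂_1 = 11 − 9 = 2, and the invariant factors of ∂_1 are all 1, so H_0 = Z^2.
  H_1: rank ker ∂_1 − rank ∂_2 = (20 − 9) − 10 = 1, and ∂_2 has invariant factor 2 > 1, so H_1 = Z ⊕ Z/2.
  H_2: rank ker ∂_2 − rank ∂_3 = (10 − 10) − 0 = 0, and there is no ∂_3, so H_2 = 0.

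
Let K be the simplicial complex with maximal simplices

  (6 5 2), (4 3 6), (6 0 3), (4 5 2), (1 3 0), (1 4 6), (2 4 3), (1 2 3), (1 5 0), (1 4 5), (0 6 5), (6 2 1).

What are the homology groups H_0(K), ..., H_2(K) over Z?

Order the vertices as 0 < 1 < 2 < 3 < 4 < 5 < 6. Listing each simplex with vertices in this order, K has dimension 2 with simplices:

  0-simplices (7): [0], [1], [2], [3], [4], [5], [6]
  1-simplices (18): [0,1], [0,3], [0,5], [0,6], [1,2], [1,3], [1,4], [1,5], [1,6], [2,3], [2,4], [2,5], [2,6], [3,4], [3,6], [4,5], [4,6], [5,6]
  2-simplices (12): [0,1,3], [0,1,5], [0,3,6], [0,5,6], [1,2,3], [1,2,6], [1,4,5], [1,4,6], [2,3,4], [2,4,5], [2,5,6], [3,4,6]

so the chain groups are C_0 ≅ Z^7, C_1 ≅ Z^18, C_2 ≅ Z^12.

∂_1: C_1 → C_0 maps an edge to its endpoints' difference, ∂[p,q] = q − p. For instance
  ∂[0,5] = [5] − [0].
The resulting 7×18 matrix has rank 6, and its Smith normal form has invariant factors (1,1,1,1,1,1).

Boundary ∂_2: C_2 → C_1 maps a triangle to the signed sum of its edges. For instance
  ∂[2,5,6] = [5,6] − [2,6] + [2,5],
  ∂[0,5,6] = [5,6] − [0,6] + [0,5].
The 18×12 boundary matrix has rank 12 and Smith normal form diag(1,1,1,1,1,1,1,1,1,1,1,2).

Computing H_k = (kernel of ∂_k) / (image of ∂_{k+1}):

  H_0: rank C_0 − rank ∂_1 = 7 − 6 = 1, and the invariant factors of ∂_1 are all 1, so H_0 ≅ Z.
  H_1: rank ker ∂_1 − rank ∂_2 = (18 − 6) − 12 = 0, and ∂_2 has invariant factor 2 > 1, so H_1 ≅ Z_2.
  H_2: rank ker ∂_2 − rank ∂_3 = (12 − 12) − 0 = 0, and there is no ∂_3, so H_2 ≅ 0.

H_0 = Z,  H_1 = Z_2,  H_2 = 0.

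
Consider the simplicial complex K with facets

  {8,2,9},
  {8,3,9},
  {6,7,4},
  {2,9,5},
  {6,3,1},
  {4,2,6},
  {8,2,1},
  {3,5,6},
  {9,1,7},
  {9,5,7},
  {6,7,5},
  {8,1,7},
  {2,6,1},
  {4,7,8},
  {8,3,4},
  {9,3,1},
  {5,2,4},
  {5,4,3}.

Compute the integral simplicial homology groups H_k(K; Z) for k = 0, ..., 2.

H_0 = Z,  H_1 = Z ⊕ Z/2Z,  H_2 = 0.

Take the total order 1 < 2 < 3 < 4 < 5 < 6 < 7 < 8 < 9 on the vertex set. Then K (dimension 2) consists of the simplices:

  0-simplices (9): [1], [2], [3], [4], [5], [6], [7], [8], [9]
  1-simplices (27): (27 of them)
  2-simplices (18): [1,2,6], [1,2,8], [1,3,6], [1,3,9], [1,7,8], [1,7,9], [2,4,5], [2,4,6], [2,5,9], [2,8,9], [3,4,5], [3,4,8], [3,5,6], [3,8,9], [4,6,7], [4,7,8], [5,6,7], [5,7,9]

giving chain groups C_0 ≅ Z^9, C_1 ≅ Z^27, C_2 ≅ Z^18.

∂_1: C_1 → C_0 maps an edge to its endpoints' difference, ∂[p,q] = q − p. For instance
  ∂[5,6] = [6] − [5].
The 9×27 boundary matrix has rank 8 and Smith normal form diag(1,1,1,1,1,1,1,1).

Boundary ∂_2: C_2 → C_1 maps a triangle to the signed sum of its edges. For instance
  ∂[5,7,9] = [7,9] − [5,9] + [5,7],
  ∂[4,7,8] = [7,8] − [4,8] + [4,7].
The 27×18 boundary matrix has rank 18 and Smith normal form diag(1,1,1,1,1,1,1,1,1,1,1,1,1,1,1,1,1,2).

Now H_k = ker ∂_k / im ∂_{k+1}, so:

  H_0: rank C_0 − rank ∂_1 = 9 − 8 = 1, and the invariant factors of ∂_1 are all 1, so H_0 ≅ Z.
  H_1: rank ker ∂_1 − rank ∂_2 = (27 − 8) − 18 = 1, and ∂_2 has invariant factor 2 > 1, so H_1 ≅ Z ⊕ Z/2Z.
  H_2: rank ker ∂_2 − rank ∂_3 = (18 − 18) − 0 = 0, and there is no ∂_3, so H_2 ≅ 0.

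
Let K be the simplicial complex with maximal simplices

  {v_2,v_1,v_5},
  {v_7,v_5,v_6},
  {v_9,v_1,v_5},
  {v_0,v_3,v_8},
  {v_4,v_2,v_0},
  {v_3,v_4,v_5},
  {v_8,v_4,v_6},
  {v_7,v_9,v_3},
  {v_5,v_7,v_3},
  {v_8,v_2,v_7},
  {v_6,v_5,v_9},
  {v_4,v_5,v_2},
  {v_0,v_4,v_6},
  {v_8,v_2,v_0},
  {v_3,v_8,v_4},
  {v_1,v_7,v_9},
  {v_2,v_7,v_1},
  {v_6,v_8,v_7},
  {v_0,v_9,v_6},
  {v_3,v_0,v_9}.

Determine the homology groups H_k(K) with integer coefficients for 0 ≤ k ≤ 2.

H_0 = Z,  H_1 = Z ⊕ Z/2,  H_2 = 0.

Take the total order v_0 < v_1 < v_2 < v_3 < v_4 < v_5 < v_6 < v_7 < v_8 < v_9 on the vertex set. Then K (dimension 2) consists of the simplices:

  0-simplices (10): [v_0], [v_1], [v_2], [v_3], [v_4], [v_5], [v_6], [v_7], [v_8], [v_9]
  1-simplices (30): (30 of them)
  2-simplices (20): (20 of them)

giving chain groups C_0 ≅ Z^10, C_1 ≅ Z^30, C_2 ≅ Z^20.

The boundary map ∂_1: C_1 → C_0 sends each edge [p,q] (with p < q) to q − p. For instance
  ∂[v_0,v_6] = [v_6] − [v_0].
As a 10×30 matrix over Z this has rank 9, with invariant factors (1,1,1,1,1,1,1,1,1).

Boundary ∂_2: C_2 → C_1 maps a triangle to the signed sum of its edges. For instance
  ∂[v_3,v_5,v_7] = [v_5,v_7] − [v_3,v_7] + [v_3,v_5],
  ∂[v_2,v_7,v_8] = [v_7,v_8] − [v_2,v_8] + [v_2,v_7].
As a 30×20 matrix over Z this has rank 20, with invariant factors (1,1,1,1,1,1,1,1,1,1,1,1,1,1,1,1,1,1,1,2).

Computing H_k = (kernel of ∂_k) / (image of ∂_{k+1}):

  H_0: rank C_0 − rank ∂_1 = 10 − 9 = 1, and the invariant factors of ∂_1 are all 1, so H_0 ≅ Z.
  H_1: rank ker ∂_1 − rank ∂_2 = (30 − 9) − 20 = 1, and ∂_2 has invariant factor 2 > 1, so H_1 ≅ Z ⊕ Z/2.
  H_2: rank ker ∂_2 − rank ∂_3 = (20 − 20) − 0 = 0, and there is no ∂_3, so H_2 ≅ 0.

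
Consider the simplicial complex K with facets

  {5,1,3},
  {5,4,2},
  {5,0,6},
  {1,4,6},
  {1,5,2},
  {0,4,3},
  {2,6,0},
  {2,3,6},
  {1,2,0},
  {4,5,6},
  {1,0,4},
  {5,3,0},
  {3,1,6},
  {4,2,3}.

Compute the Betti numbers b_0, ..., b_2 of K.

b_0 = 1, b_1 = 2, b_2 = 1.

Fix the vertex order 0 < 1 < 2 < 3 < 4 < 5 < 6 and write every simplex with vertices in increasing order. Then dim K = 2 and the simplices of K are:

  0-simplices (7): [0], [1], [2], [3], [4], [5], [6]
  1-simplices (21): [0,1], [0,2], [0,3], [0,4], [0,5], [0,6], [1,2], [1,3], [1,4], [1,5], [1,6], [2,3], [2,4], [2,5], [2,6], [3,4], [3,5], [3,6], [4,5], [4,6], [5,6]
  2-simplices (14): [0,1,2], [0,1,4], [0,2,6], [0,3,4], [0,3,5], [0,5,6], [1,2,5], [1,3,5], [1,3,6], [1,4,6], [2,3,4], [2,3,6], [2,4,5], [4,5,6]

Hence C_0 ≅ Z^7, C_1 ≅ Z^21, C_2 ≅ Z^14.

Boundary ∂_1: C_1 → C_0 sends each edge [p,q] (with p < q) to q − p. For instance
  ∂[2,3] = [3] − [2].
The 7×21 boundary matrix has rank 6 and Smith normal form diag(1,1,1,1,1,1).

∂_2: C_2 → C_1 maps a triangle to the signed sum of its edges. For instance
  ∂[2,3,6] = [3,6] − [2,6] + [2,3],
  ∂[1,3,6] = [3,6] − [1,6] + [1,3].
This gives a 21×14 integer matrix of rank 13; reducing to Smith normal form yields diagonal entries (1,1,1,1,1,1,1,1,1,1,1,1,1).

Reading off H_k = ker ∂_k / im ∂_{k+1}:

  H_0: rank C_0 − rank ∂_1 = 7 − 6 = 1, and the invariant factors of ∂_1 are all 1, so H_0 = Z.
  H_1: rank ker ∂_1 − rank ∂_2 = (21 − 6) − 13 = 2, and the invariant factors of ∂_2 are all 1, so H_1 = Z^2.
  H_2: rank ker ∂_2 − rank ∂_3 = (14 − 13) − 0 = 1, and there is no ∂_3, so H_2 = Z.

As a check, the Euler characteristic is 7 − 21 + 14 = 0, which agrees with 1 − 2 + 1 = 0.
(K is a triangulation of the torus T^2.)

Hence the Betti numbers are b_0 = 1, b_1 = 2, b_2 = 1.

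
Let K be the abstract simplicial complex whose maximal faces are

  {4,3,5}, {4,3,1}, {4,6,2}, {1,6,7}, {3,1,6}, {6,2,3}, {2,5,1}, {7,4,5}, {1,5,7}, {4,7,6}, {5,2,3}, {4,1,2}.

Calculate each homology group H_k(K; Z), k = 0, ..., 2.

H_0 ≅ Z,  H_1 ≅ Z_2,  H_2 = 0.

Order the vertices as 1 < 2 < 3 < 4 < 5 < 6 < 7. Listing each simplex with vertices in this order, K has dimension 2 with simplices:

  0-simplices (7): [1], [2], [3], [4], [5], [6], [7]
  1-simplices (18): [1,2], [1,3], [1,4], [1,5], [1,6], [1,7], [2,3], [2,4], [2,5], [2,6], [3,4], [3,5], [3,6], [4,5], [4,6], [4,7], [5,7], [6,7]
  2-simplices (12): [1,2,4], [1,2,5], [1,3,4], [1,3,6], [1,5,7], [1,6,7], [2,3,5], [2,3,6], [2,4,6], [3,4,5], [4,5,7], [4,6,7]

so the chain groups are C_0 ≅ Z^7, C_1 ≅ Z^18, C_2 ≅ Z^12.

Boundary ∂_1: C_1 → C_0 is given by ∂[p,q] = [q] − [p].
This gives a 7×18 integer matrix of rank 6; reducing to Smith normal form yields diagonal entries (1,1,1,1,1,1).

The boundary map ∂_2: C_2 → C_1 sends each 2-simplex [p,q,r] to [q,r] − [p,r] + [p,q]. For instance
  ∂[1,6,7] = [6,7] − [1,7] + [1,6],
  ∂[1,5,7] = [5,7] − [1,7] + [1,5].
This gives a 18×12 integer matrix of rank 12; reducing to Smith normal form yields diagonal entries (1,1,1,1,1,1,1,1,1,1,1,2).

Computing H_k = (kernel of ∂_k) / (image of ∂_{k+1}):

  H_0: rank C_0 − rank ∂_1 = 7 − 6 = 1, and the invariant factors of ∂_1 are all 1, so H_0 ≅ Z.
  H_1: rank ker ∂_1 − rank ∂_2 = (18 − 6) − 12 = 0, and ∂_2 has invariant factor 2 > 1, so H_1 ≅ Z_2.
  H_2: rank ker ∂_2 − rank ∂_3 = (12 − 12) − 0 = 0, and there is no ∂_3, so H_2 ≅ 0.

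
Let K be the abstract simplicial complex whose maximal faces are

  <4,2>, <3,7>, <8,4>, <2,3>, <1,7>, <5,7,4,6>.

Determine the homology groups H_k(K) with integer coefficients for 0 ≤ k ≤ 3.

H_0 = Z,  H_1 = Z,  H_2 = 0,  H_3 = 0.

We work with the vertex ordering 1 < 2 < 3 < 4 < 5 < 6 < 7 < 8. The simplices of K, each written with vertices in increasing order, are:

  0-simplices (8): [1], [2], [3], [4], [5], [6], [7], [8]
  1-simplices (11): [1,7], [2,3], [2,4], [3,7], [4,5], [4,6], [4,7], [4,8], [5,6], [5,7], [6,7]
  2-simplices (4): [4,5,6], [4,5,7], [4,6,7], [5,6,7]
  3-simplices (1): [4,5,6,7]

Hence C_0 ≅ Z^8, C_1 ≅ Z^11, C_2 ≅ Z^4, C_3 ≅ Z^1.

The boundary map ∂_1: C_1 → C_0 maps an edge to its endpoints' difference, ∂[p,q] = q − p. For instance
  ∂[4,5] = [5] − [4].
As a 8×11 matrix over Z this has rank 7, with invariant factors (1,1,1,1,1,1,1).

∂_2: C_2 → C_1 acts by ∂[p,q,r] = [q,r] − [p,r] + [p,q]. For instance
  ∂[5,6,7] = [6,7] − [5,7] + [5,6],
  ∂[4,6,7] = [6,7] − [4,7] + [4,6].
The resulting 11×4 matrix has rank 3, and its Smith normal form has invariant factors (1,1,1).

Boundary ∂_3: C_3 → C_2 sends each 3-simplex σ to the alternating sum Σ_i (−1)^i (σ with its i-th vertex removed). For instance
  ∂[4,5,6,7] = [5,6,7] − [4,6,7] + [4,5,7] − [4,5,6].
As a 4×1 matrix over Z this has rank 1, with invariant factors (1).

Reading off H_k = ker ∂_k / im ∂_{k+1}:

  H_0: rank C_0 − rank ∂_1 = 8 − 7 = 1, and the invariant factors of ∂_1 are all 1, so H_0 ≅ Z.
  H_1: rank ker ∂_1 − rank ∂_2 = (11 − 7) − 3 = 1, and the invariant factors of ∂_2 are all 1, so H_1 ≅ Z.
  H_2: rank ker ∂_2 − rank ∂_3 = (4 − 3) − 1 = 0, and the invariant factors of ∂_3 are all 1, so H_2 ≅ 0.
  H_3: rank ker ∂_3 − rank ∂_4 = (1 − 1) − 0 = 0, and there is no ∂_4, so H_3 ≅ 0.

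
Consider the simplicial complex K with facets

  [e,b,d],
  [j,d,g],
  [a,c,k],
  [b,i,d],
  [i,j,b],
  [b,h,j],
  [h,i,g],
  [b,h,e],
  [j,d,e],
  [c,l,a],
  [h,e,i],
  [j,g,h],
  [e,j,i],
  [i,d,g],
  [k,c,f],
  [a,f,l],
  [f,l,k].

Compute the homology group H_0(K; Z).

Take the total order a < b < c < d < e < f < g < h < i < j < k < l on the vertex set. Then K (dimension 2) consists of the simplices:

  0-simplices (12): a, b, c, d, e, f, g, h, i, j, k, l
  1-simplices (28): ac, af, ak, al, bd, be, bh, bi, bj, cf, ck, cl, de, dg, di, dj, eh, ei, ej, fk, fl, gh, gi, gj, hi, hj, ij, kl
  2-simplices (17): ack, acl, afl, bde, bdi, beh, bhj, bij, cfk, dej, dgi, dgj, ehi, eij, fkl, ghi, ghj

giving chain groups C_0 ≅ Z^12, C_1 ≅ Z^28, C_2 ≅ Z^17.

Boundary ∂_1: C_1 → C_0 sends each edge [p,q] (with p < q) to q − p. For instance
  ∂bd = d − b.
This gives a 12×28 integer matrix of rank 10; reducing to Smith normal form yields diagonal entries (1,1,1,1,1,1,1,1,1,1).

Boundary ∂_2: C_2 → C_1 maps a triangle to the signed sum of its edges. For instance
  ∂bdi = di − bi + bd,
  ∂beh = eh − bh + be.
The 28×17 boundary matrix has rank 17 and Smith normal form diag(1,1,1,1,1,1,1,1,1,1,1,1,1,1,1,1,2).

Reading off H_k = ker ∂_k / im ∂_{k+1}:

  H_0: rank C_0 − rank ∂_1 = 12 − 10 = 2, and the invariant factors of ∂_1 are all 1, so H_0 ≅ Z^2.

(K is a triangulation of the disjoint union of the real projective plane RP^2 and the Möbius band.)

H_0 = Z^2.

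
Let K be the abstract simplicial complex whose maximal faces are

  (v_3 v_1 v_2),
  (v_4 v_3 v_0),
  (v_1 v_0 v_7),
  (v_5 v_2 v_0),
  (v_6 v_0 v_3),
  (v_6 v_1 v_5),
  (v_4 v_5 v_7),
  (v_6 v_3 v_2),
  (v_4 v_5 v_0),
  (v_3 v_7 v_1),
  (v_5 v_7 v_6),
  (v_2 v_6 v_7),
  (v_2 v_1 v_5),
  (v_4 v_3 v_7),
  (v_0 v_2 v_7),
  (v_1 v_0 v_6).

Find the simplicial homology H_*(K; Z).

H_0 = Z,  H_1 = Z^2,  H_2 = Z.

We work with the vertex ordering v_0 < v_1 < v_2 < v_3 < v_4 < v_5 < v_6 < v_7. The simplices of K, each written with vertices in increasing order, are:

  0-simplices (8): [v_0], [v_1], [v_2], [v_3], [v_4], [v_5], [v_6], [v_7]
  1-simplices (24): (24 of them)
  2-simplices (16): (16 of them)

giving chain groups C_0 ≅ Z^8, C_1 ≅ Z^24, C_2 ≅ Z^16.

The boundary map ∂_1: C_1 → C_0 maps an edge to its endpoints' difference, ∂[p,q] = q − p. For instance
  ∂[v_0,v_2] = [v_2] − [v_0].
The resulting 8×24 matrix has rank 7, and its Smith normal form has invariant factors (1,1,1,1,1,1,1).

∂_2: C_2 → C_1 acts by ∂[p,q,r] = [q,r] − [p,r] + [p,q]. For instance
  ∂[v_0,v_3,v_4] = [v_3,v_4] − [v_0,v_4] + [v_0,v_3],
  ∂[v_0,v_3,v_6] = [v_3,v_6] − [v_0,v_6] + [v_0,v_3].
This gives a 24×16 integer matrix of rank 15; reducing to Smith normal form yields diagonal entries (1,1,1,1,1,1,1,1,1,1,1,1,1,1,1).

Now H_k = ker ∂_k / im ∂_{k+1}, so:

  H_0: rank C_0 − rank ∂_1 = 8 − 7 = 1, and the invariant factors of ∂_1 are all 1, so H_0 ≅ Z.
  H_1: rank ker ∂_1 − rank ∂_2 = (24 − 7) − 15 = 2, and the invariant factors of ∂_2 are all 1, so H_1 ≅ Z^2.
  H_2: rank ker ∂_2 − rank ∂_3 = (16 − 15) − 0 = 1, and there is no ∂_3, so H_2 ≅ Z.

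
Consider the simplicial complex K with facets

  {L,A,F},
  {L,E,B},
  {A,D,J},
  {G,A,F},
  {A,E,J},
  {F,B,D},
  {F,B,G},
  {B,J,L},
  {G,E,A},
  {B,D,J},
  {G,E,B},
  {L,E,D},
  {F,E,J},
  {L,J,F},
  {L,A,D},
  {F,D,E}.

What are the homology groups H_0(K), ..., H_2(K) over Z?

K has 8 vertices, 24 edges, 16 triangles.
rank ∂_0 = 0, rank ∂_1 = 7 ⇒ b_0 = 8 − 0 − 7 = 1; all invariant factors of ∂_1 are 1 so no torsion. So H_0 = Z.
rank ∂_1 = 7, rank ∂_2 = 15 ⇒ b_1 = 24 − 7 − 15 = 2; all invariant factors of ∂_2 are 1 so no torsion. So H_1 = Z^2.
rank ∂_2 = 15, rank ∂_3 = 0 ⇒ b_2 = 16 − 15 − 0 = 1. So H_2 = Z.

H_0 = Z,  H_1 = Z^2,  H_2 = Z.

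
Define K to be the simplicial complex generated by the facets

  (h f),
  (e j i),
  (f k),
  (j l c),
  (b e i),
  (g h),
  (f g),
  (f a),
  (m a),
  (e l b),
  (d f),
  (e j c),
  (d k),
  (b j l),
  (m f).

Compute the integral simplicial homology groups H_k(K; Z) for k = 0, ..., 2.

Take the total order a < b < c < d < e < f < g < h < i < j < k < l < m on the vertex set. Then K (dimension 2) consists of the simplices:

  0-simplices (13): a, b, c, d, e, f, g, h, i, j, k, l, m
  1-simplices (21): af, am, be, bi, bj, bl, ce, cj, cl, df, dk, ei, ej, el, fg, fh, fk, fm, gh, ij, jl
  2-simplices (6): bei, bel, bjl, cej, cjl, eij

so the chain groups are C_0 ≅ Z^13, C_1 ≅ Z^21, C_2 ≅ Z^6.

∂_1: C_1 → C_0 maps an edge to its endpoints' difference, ∂[p,q] = q − p.
This gives a 13×21 integer matrix of rank 11; reducing to Smith normal form yields diagonal entries (1,1,1,1,1,1,1,1,1,1,1).

∂_2: C_2 → C_1 sends each 2-simplex [p,q,r] to [q,r] − [p,r] + [p,q]. For instance
  ∂cej = ej − cj + ce,
  ∂eij = ij − ej + ei.
This gives a 21×6 integer matrix of rank 6; reducing to Smith normal form yields diagonal entries (1,1,1,1,1,1).

Reading off H_k = ker ∂_k / im ∂_{k+1}:

  H_0: rank C_0 − rank ∂_1 = 13 − 11 = 2, and the invariant factors of ∂_1 are all 1, so H_0 ≅ Z^2.
  H_1: rank ker ∂_1 − rank ∂_2 = (21 − 11) − 6 = 4, and the invariant factors of ∂_2 are all 1, so H_1 ≅ Z^4.
  H_2: rank ker ∂_2 − rank ∂_3 = (6 − 6) − 0 = 0, and there is no ∂_3, so H_2 ≅ 0.

As a check, the Euler characteristic is 13 − 21 + 6 = -2, which agrees with 2 − 4 + 0 = -2.

H_0 = Z^2,  H_1 = Z^4,  H_2 = 0.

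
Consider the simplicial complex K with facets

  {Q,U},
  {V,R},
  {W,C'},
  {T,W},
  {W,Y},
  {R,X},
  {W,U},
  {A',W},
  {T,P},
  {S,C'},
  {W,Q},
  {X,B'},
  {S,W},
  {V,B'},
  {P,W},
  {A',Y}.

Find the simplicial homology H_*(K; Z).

We work with the vertex ordering P < Q < R < S < T < U < V < W < X < Y < A' < B' < C'. The simplices of K, each written with vertices in increasing order, are:

  0-simplices (13): [P], [Q], [R], [S], [T], [U], [V], [W], [X], [Y], [A'], [B'], [C']
  1-simplices (16): [P,T], [P,W], [Q,U], [Q,W], [R,V], [R,X], [S,W], [S,C'], [T,W], [U,W], [V,B'], [W,Y], [W,A'], [W,C'], [X,B'], [Y,A']

Hence C_0 ≅ Z^13, C_1 ≅ Z^16.

Boundary ∂_1: C_1 → C_0 is given by ∂[p,q] = [q] − [p]. For instance
  ∂[V,B'] = [B'] − [V].
The resulting 13×16 matrix has rank 11, and its Smith normal form has invariant factors (1,1,1,1,1,1,1,1,1,1,1).

Computing H_k = (kernel of ∂_k) / (image of ∂_{k+1}):

  H_0: rank C_0 − rank ∂_1 = 13 − 11 = 2, and the invariant factors of ∂_1 are all 1, so H_0 = Z^2.
  H_1: rank ker ∂_1 − rank ∂_2 = (16 − 11) − 0 = 5, and there is no ∂_2, so H_1 = Z^5.

(K is a triangulation of the disjoint union of the circle S^1 and a wedge of 4 circles.)

H_0 ≅ Z^2,  H_1 ≅ Z^5.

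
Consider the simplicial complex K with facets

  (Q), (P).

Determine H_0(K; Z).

Order the vertices as P < Q. Listing each simplex with vertices in this order, K has dimension 0 with simplices:

  0-simplices (2): P, Q

Hence C_0 ≅ Z^2.

From H_k ≅ ker(∂_k) / im(∂_{k+1}) we obtain:

  H_0: rank C_0 − rank ∂_1 = 2 − 0 = 2, and there is no ∂_1, so H_0 ≅ Z^2.

H_0 ≅ Z^2.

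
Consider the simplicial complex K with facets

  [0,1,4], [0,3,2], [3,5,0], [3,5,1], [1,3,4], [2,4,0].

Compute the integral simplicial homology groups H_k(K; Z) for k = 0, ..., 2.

H_0 ≅ Z,  H_1 ≅ Z,  H_2 = 0.

Order the vertices as 0 < 1 < 2 < 3 < 4 < 5. Listing each simplex with vertices in this order, K has dimension 2 with simplices:

  0-simplices (6): [0], [1], [2], [3], [4], [5]
  1-simplices (12): [0,1], [0,2], [0,3], [0,4], [0,5], [1,3], [1,4], [1,5], [2,3], [2,4], [3,4], [3,5]
  2-simplices (6): [0,1,4], [0,2,3], [0,2,4], [0,3,5], [1,3,4], [1,3,5]

Hence C_0 ≅ Z^6, C_1 ≅ Z^12, C_2 ≅ Z^6.

The boundary map ∂_1: C_1 → C_0 maps an edge to its endpoints' difference, ∂[p,q] = q − p.
The resulting 6×12 matrix has rank 5, and its Smith normal form has invariant factors (1,1,1,1,1).

The boundary map ∂_2: C_2 → C_1 maps a triangle to the signed sum of its edges. For instance
  ∂[0,3,5] = [3,5] − [0,5] + [0,3],
  ∂[0,2,3] = [2,3] − [0,3] + [0,2].
As a 12×6 matrix over Z this has rank 6, with invariant factors (1,1,1,1,1,1).

From H_k ≅ ker(∂_k) / im(∂_{k+1}) we obtain:

  H_0: rank C_0 − rank ∂_1 = 6 − 5 = 1, and the invariant factors of ∂_1 are all 1, so H_0 = Z.
  H_1: rank ker ∂_1 − rank ∂_2 = (12 − 5) − 6 = 1, and the invariant factors of ∂_2 are all 1, so H_1 = Z.
  H_2: rank ker ∂_2 − rank ∂_3 = (6 − 6) − 0 = 0, and there is no ∂_3, so H_2 = 0.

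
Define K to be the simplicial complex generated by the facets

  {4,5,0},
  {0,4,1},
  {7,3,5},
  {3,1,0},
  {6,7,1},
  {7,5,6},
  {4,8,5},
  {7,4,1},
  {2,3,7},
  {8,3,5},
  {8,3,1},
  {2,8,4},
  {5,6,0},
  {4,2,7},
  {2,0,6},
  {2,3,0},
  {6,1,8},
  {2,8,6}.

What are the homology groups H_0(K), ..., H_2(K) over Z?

We work with the vertex ordering 0 < 1 < 2 < 3 < 4 < 5 < 6 < 7 < 8. The simplices of K, each written with vertices in increasing order, are:

  0-simplices (9): [0], [1], [2], [3], [4], [5], [6], [7], [8]
  1-simplices (27): (27 of them)
  2-simplices (18): [0,1,3], [0,1,4], [0,2,3], [0,2,6], [0,4,5], [0,5,6], [1,3,8], [1,4,7], [1,6,7], [1,6,8], [2,3,7], [2,4,7], [2,4,8], [2,6,8], [3,5,7], [3,5,8], [4,5,8], [5,6,7]

Hence C_0 ≅ Z^9, C_1 ≅ Z^27, C_2 ≅ Z^18.

The boundary map ∂_1: C_1 → C_0 maps an edge to its endpoints' difference, ∂[p,q] = q − p. For instance
  ∂[4,5] = [5] − [4].
This gives a 9×27 integer matrix of rank 8; reducing to Smith normal form yields diagonal entries (1,1,1,1,1,1,1,1).

Boundary ∂_2: C_2 → C_1 maps a triangle to the signed sum of its edges. For instance
  ∂[0,5,6] = [5,6] − [0,6] + [0,5],
  ∂[1,6,7] = [6,7] − [1,7] + [1,6].
This gives a 27×18 integer matrix of rank 17; reducing to Smith normal form yields diagonal entries (1,1,1,1,1,1,1,1,1,1,1,1,1,1,1,1,1).

Now H_k = ker ∂_k / im ∂_{k+1}, so:

  H_0: rank C_0 − rank ∂_1 = 9 − 8 = 1, and the invariant factors of ∂_1 are all 1, so H_0 ≅ Z.
  H_1: rank ker ∂_1 − rank ∂_2 = (27 − 8) − 17 = 2, and the invariant factors of ∂_2 are all 1, so H_1 ≅ Z^2.
  H_2: rank ker ∂_2 − rank ∂_3 = (18 − 17) − 0 = 1, and there is no ∂_3, so H_2 ≅ Z.

As a check, the Euler characteristic is 9 − 27 + 18 = 0, which agrees with 1 − 2 + 1 = 0.

H_0 = Z,  H_1 = Z^2,  H_2 = Z.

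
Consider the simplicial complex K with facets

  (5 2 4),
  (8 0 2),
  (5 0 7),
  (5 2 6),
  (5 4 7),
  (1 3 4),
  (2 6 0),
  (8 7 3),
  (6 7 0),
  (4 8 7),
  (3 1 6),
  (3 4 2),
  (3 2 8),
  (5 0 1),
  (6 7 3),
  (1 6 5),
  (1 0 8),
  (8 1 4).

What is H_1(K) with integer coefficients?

Order the vertices as 0 < 1 < 2 < 3 < 4 < 5 < 6 < 7 < 8. Listing each simplex with vertices in this order, K has dimension 2 with simplices:

  0-simplices (9): [0], [1], [2], [3], [4], [5], [6], [7], [8]
  1-simplices (27): (27 of them)
  2-simplices (18): [0,1,5], [0,1,8], [0,2,6], [0,2,8], [0,5,7], [0,6,7], [1,3,4], [1,3,6], [1,4,8], [1,5,6], [2,3,4], [2,3,8], [2,4,5], [2,5,6], [3,6,7], [3,7,8], [4,5,7], [4,7,8]

Hence C_0 ≅ Z^9, C_1 ≅ Z^27, C_2 ≅ Z^18.

The boundary map ∂_1: C_1 → C_0 is given by ∂[p,q] = [q] − [p]. For instance
  ∂[0,1] = [1] − [0].
The 9×27 boundary matrix has rank 8 and Smith normal form diag(1,1,1,1,1,1,1,1).

Boundary ∂_2: C_2 → C_1 maps a triangle to the signed sum of its edges. For instance
  ∂[2,5,6] = [5,6] − [2,6] + [2,5],
  ∂[1,3,4] = [3,4] − [1,4] + [1,3].
The 27×18 boundary matrix has rank 18 and Smith normal form diag(1,1,1,1,1,1,1,1,1,1,1,1,1,1,1,1,1,2).

Computing H_k = (kernel of ∂_k) / (image of ∂_{k+1}):

  H_1: rank ker ∂_1 − rank ∂_2 = (27 − 8) − 18 = 1, and ∂_2 has invariant factor 2 > 1, so H_1 = Z × Z/2.

(K is a triangulation of the Klein bottle.)

H_1 ≅ Z × Z/2.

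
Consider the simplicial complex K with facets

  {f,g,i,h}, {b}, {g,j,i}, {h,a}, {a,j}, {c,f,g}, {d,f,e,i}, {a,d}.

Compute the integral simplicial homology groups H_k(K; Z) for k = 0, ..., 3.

H_0 = Z^2,  H_1 = Z^2,  H_2 = 0,  H_3 = 0.

Take the total order a < b < c < d < e < f < g < h < i < j on the vertex set. Then K (dimension 3) consists of the simplices:

  0-simplices (10): a, b, c, d, e, f, g, h, i, j
  1-simplices (18): ad, ah, aj, cf, cg, de, df, di, ef, ei, fg, fh, fi, gh, gi, gj, hi, ij
  2-simplices (10): cfg, def, dei, dfi, efi, fgh, fgi, fhi, ghi, gij
  3-simplices (2): defi, fghi

so the chain groups are C_0 ≅ Z^10, C_1 ≅ Z^18, C_2 ≅ Z^10, C_3 ≅ Z^2.

∂_1: C_1 → C_0 maps an edge to its endpoints' difference, ∂[p,q] = q − p.
As a 10×18 matrix over Z this has rank 8, with invariant factors (1,1,1,1,1,1,1,1).

Boundary ∂_2: C_2 → C_1 acts by ∂[p,q,r] = [q,r] − [p,r] + [p,q]. For instance
  ∂gij = ij − gj + gi,
  ∂fgi = gi − fi + fg.
This gives a 18×10 integer matrix of rank 8; reducing to Smith normal form yields diagonal entries (1,1,1,1,1,1,1,1).

∂_3: C_3 → C_2 sends each 3-simplex σ to the alternating sum Σ_i (−1)^i (σ with its i-th vertex removed). For instance
  ∂defi = efi − dfi + dei − def,
  ∂fghi = ghi − fhi + fgi − fgh.
The 10×2 boundary matrix has rank 2 and Smith normal form diag(1,1).

Now H_k = ker ∂_k / im ∂_{k+1}, so:

  H_0: rank C_0 − rank ∂_1 = 10 − 8 = 2, and the invariant factors of ∂_1 are all 1, so H_0 ≅ Z^2.
  H_1: rank ker ∂_1 − rank ∂_2 = (18 − 8) − 8 = 2, and the invariant factors of ∂_2 are all 1, so H_1 ≅ Z^2.
  H_2: rank ker ∂_2 − rank ∂_3 = (10 − 8) − 2 = 0, and the invariant factors of ∂_3 are all 1, so H_2 ≅ 0.
  H_3: rank ker ∂_3 − rank ∂_4 = (2 − 2) − 0 = 0, and there is no ∂_4, so H_3 ≅ 0.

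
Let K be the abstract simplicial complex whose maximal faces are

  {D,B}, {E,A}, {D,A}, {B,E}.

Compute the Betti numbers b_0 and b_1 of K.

Fix the vertex order A < B < D < E and write every simplex with vertices in increasing order. Then dim K = 1 and the simplices of K are:

  0-simplices (4): A, B, D, E
  1-simplices (4): AD, AE, BD, BE

Hence C_0 ≅ Z^4, C_1 ≅ Z^4.

Boundary ∂_1: C_1 → C_0 sends each edge [p,q] (with p < q) to q − p.
The 4×4 boundary matrix has rank 3 and Smith normal form diag(1,1,1).

Now H_k = ker ∂_k / im ∂_{k+1}, so:

  H_0: rank C_0 − rank ∂_1 = 4 − 3 = 1, and the invariant factors of ∂_1 are all 1, so H_0 ≅ Z.
  H_1: rank ker ∂_1 − rank ∂_2 = (4 − 3) − 0 = 1, and there is no ∂_2, so H_1 ≅ Z.

As a check, the Euler characteristic is 4 − 4 = 0, which agrees with 1 − 1 = 0.

Hence the Betti numbers are b_0 = 1, b_1 = 1.

b_0 = 1, b_1 = 1.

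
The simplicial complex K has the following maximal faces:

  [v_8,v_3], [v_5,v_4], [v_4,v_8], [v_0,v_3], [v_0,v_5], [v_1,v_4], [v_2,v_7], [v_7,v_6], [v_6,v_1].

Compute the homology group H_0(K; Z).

K has 9 vertices, 9 edges.
rank ∂_0 = 0, rank ∂_1 = 8 ⇒ b_0 = 9 − 0 − 8 = 1; all invariant factors of ∂_1 are 1 so no torsion. So H_0 ≅ Z.

H_0 = Z.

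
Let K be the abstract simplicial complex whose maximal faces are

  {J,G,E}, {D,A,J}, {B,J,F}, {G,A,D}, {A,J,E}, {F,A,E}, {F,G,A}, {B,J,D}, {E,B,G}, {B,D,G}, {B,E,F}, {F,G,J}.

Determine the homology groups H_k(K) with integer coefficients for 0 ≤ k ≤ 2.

Order the vertices as A < B < D < E < F < G < J. Listing each simplex with vertices in this order, K has dimension 2 with simplices:

  0-simplices (7): A, B, D, E, F, G, J
  1-simplices (18): AD, AE, AF, AG, AJ, BD, BE, BF, BG, BJ, DG, DJ, EF, EG, EJ, FG, FJ, GJ
  2-simplices (12): ADG, ADJ, AEF, AEJ, AFG, BDG, BDJ, BEF, BEG, BFJ, EGJ, FGJ

Hence C_0 ≅ Z^7, C_1 ≅ Z^18, C_2 ≅ Z^12.

Boundary ∂_1: C_1 → C_0 sends each edge [p,q] (with p < q) to q − p. For instance
  ∂AE = E − A.
This gives a 7×18 integer matrix of rank 6; reducing to Smith normal form yields diagonal entries (1,1,1,1,1,1).

∂_2: C_2 → C_1 sends each 2-simplex [p,q,r] to [q,r] − [p,r] + [p,q]. For instance
  ∂FGJ = GJ − FJ + FG,
  ∂BFJ = FJ − BJ + BF.
The resulting 18×12 matrix has rank 12, and its Smith normal form has invariant factors (1,1,1,1,1,1,1,1,1,1,1,2).

Computing H_k = (kernel of ∂_k) / (image of ∂_{k+1}):

  H_0: rank C_0 − rank ∂_1 = 7 − 6 = 1, and the invariant factors of ∂_1 are all 1, so H_0 ≅ Z.
  H_1: rank ker ∂_1 − rank ∂_2 = (18 − 6) − 12 = 0, and ∂_2 has invariant factor 2 > 1, so H_1 ≅ Z/2.
  H_2: rank ker ∂_2 − rank ∂_3 = (12 − 12) − 0 = 0, and there is no ∂_3, so H_2 ≅ 0.

H_0 ≅ Z,  H_1 ≅ Z/2,  H_2 = 0.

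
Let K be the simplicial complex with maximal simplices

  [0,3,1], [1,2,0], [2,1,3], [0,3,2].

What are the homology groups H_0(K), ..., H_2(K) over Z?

H_0 = Z,  H_1 = 0,  H_2 = Z.

Order the vertices as 0 < 1 < 2 < 3. Listing each simplex with vertices in this order, K has dimension 2 with simplices:

  0-simplices (4): [0], [1], [2], [3]
  1-simplices (6): [0,1], [0,2], [0,3], [1,2], [1,3], [2,3]
  2-simplices (4): [0,1,2], [0,1,3], [0,2,3], [1,2,3]

so the chain groups are C_0 ≅ Z^4, C_1 ≅ Z^6, C_2 ≅ Z^4.

Boundary ∂_1: C_1 → C_0 is given by ∂[p,q] = [q] − [p]. For instance
  ∂[1,3] = [3] − [1].
As a 4×6 matrix over Z this has rank 3, with invariant factors (1,1,1).

The boundary map ∂_2: C_2 → C_1 maps a triangle to the signed sum of its edges. For instance
  ∂[0,2,3] = [2,3] − [0,3] + [0,2],
  ∂[0,1,2] = [1,2] − [0,2] + [0,1].
The resulting 6×4 matrix has rank 3, and its Smith normal form has invariant factors (1,1,1).

Computing H_k = (kernel of ∂_k) / (image of ∂_{k+1}):

  H_0: rank C_0 − rank ∂_1 = 4 − 3 = 1, and the invariant factors of ∂_1 are all 1, so H_0 ≅ Z.
  H_1: rank ker ∂_1 − rank ∂_2 = (6 − 3) − 3 = 0, and the invariant factors of ∂_2 are all 1, so H_1 ≅ 0.
  H_2: rank ker ∂_2 − rank ∂_3 = (4 − 3) − 0 = 1, and there is no ∂_3, so H_2 ≅ Z.

As a check, the Euler characteristic is 4 − 6 + 4 = 2, which agrees with 1 − 0 + 1 = 2.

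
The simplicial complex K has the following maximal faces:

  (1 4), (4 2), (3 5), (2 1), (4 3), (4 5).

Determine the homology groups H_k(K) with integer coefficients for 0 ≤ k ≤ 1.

We work with the vertex ordering 1 < 2 < 3 < 4 < 5. The simplices of K, each written with vertices in increasing order, are:

  0-simplices (5): [1], [2], [3], [4], [5]
  1-simplices (6): [1,2], [1,4], [2,4], [3,4], [3,5], [4,5]

Hence C_0 ≅ Z^5, C_1 ≅ Z^6.

Boundary ∂_1: C_1 → C_0 is given by ∂[p,q] = [q] − [p]. For instance
  ∂[2,4] = [4] − [2].
As a 5×6 matrix over Z this has rank 4, with invariant factors (1,1,1,1).

Now H_k = ker ∂_k / im ∂_{k+1}, so:

  H_0: rank C_0 − rank ∂_1 = 5 − 4 = 1, and the invariant factors of ∂_1 are all 1, so H_0 = Z.
  H_1: rank ker ∂_1 − rank ∂_2 = (6 − 4) − 0 = 2, and there is no ∂_2, so H_1 = Z^2.

H_0 ≅ Z,  H_1 ≅ Z^2.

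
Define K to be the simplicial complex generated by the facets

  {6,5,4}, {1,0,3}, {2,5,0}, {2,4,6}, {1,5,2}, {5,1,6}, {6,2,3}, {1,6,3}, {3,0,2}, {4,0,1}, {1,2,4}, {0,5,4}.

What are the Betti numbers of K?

b_0 = 1, b_1 = 0, b_2 = 0.

Take the total order 0 < 1 < 2 < 3 < 4 < 5 < 6 on the vertex set. Then K (dimension 2) consists of the simplices:

  0-simplices (7): [0], [1], [2], [3], [4], [5], [6]
  1-simplices (18): [0,1], [0,2], [0,3], [0,4], [0,5], [1,2], [1,3], [1,4], [1,5], [1,6], [2,3], [2,4], [2,5], [2,6], [3,6], [4,5], [4,6], [5,6]
  2-simplices (12): [0,1,3], [0,1,4], [0,2,3], [0,2,5], [0,4,5], [1,2,4], [1,2,5], [1,3,6], [1,5,6], [2,3,6], [2,4,6], [4,5,6]

giving chain groups C_0 ≅ Z^7, C_1 ≅ Z^18, C_2 ≅ Z^12.

The boundary map ∂_1: C_1 → C_0 is given by ∂[p,q] = [q] − [p]. For instance
  ∂[0,2] = [2] − [0].
This gives a 7×18 integer matrix of rank 6; reducing to Smith normal form yields diagonal entries (1,1,1,1,1,1).

∂_2: C_2 → C_1 sends each 2-simplex [p,q,r] to [q,r] − [p,r] + [p,q]. For instance
  ∂[0,2,5] = [2,5] − [0,5] + [0,2],
  ∂[1,2,5] = [2,5] − [1,5] + [1,2].
The resulting 18×12 matrix has rank 12, and its Smith normal form has invariant factors (1,1,1,1,1,1,1,1,1,1,1,2).

Computing H_k = (kernel of ∂_k) / (image of ∂_{k+1}):

  H_0: rank C_0 − rank ∂_1 = 7 − 6 = 1, and the invariant factors of ∂_1 are all 1, so H_0 = Z.
  H_1: rank ker ∂_1 − rank ∂_2 = (18 − 6) − 12 = 0, and ∂_2 has invariant factor 2 > 1, so H_1 = Z/2.
  H_2: rank ker ∂_2 − rank ∂_3 = (12 − 12) − 0 = 0, and there is no ∂_3, so H_2 = 0.

(K is a triangulation of the real projective plane RP^2.)

Hence the Betti numbers are b_0 = 1, b_1 = 0, b_2 = 0.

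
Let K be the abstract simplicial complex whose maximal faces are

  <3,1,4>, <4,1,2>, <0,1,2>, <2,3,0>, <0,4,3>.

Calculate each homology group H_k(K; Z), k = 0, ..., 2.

K has 5 vertices, 10 edges, 5 triangles.
rank ∂_0 = 0, rank ∂_1 = 4 ⇒ b_0 = 5 − 0 − 4 = 1; all invariant factors of ∂_1 are 1 so no torsion. So H_0 = Z.
rank ∂_1 = 4, rank ∂_2 = 5 ⇒ b_1 = 10 − 4 − 5 = 1; all invariant factors of ∂_2 are 1 so no torsion. So H_1 = Z.
rank ∂_2 = 5, rank ∂_3 = 0 ⇒ b_2 = 5 − 5 − 0 = 0. So H_2 = 0.

H_0 ≅ Z,  H_1 ≅ Z,  H_2 = 0.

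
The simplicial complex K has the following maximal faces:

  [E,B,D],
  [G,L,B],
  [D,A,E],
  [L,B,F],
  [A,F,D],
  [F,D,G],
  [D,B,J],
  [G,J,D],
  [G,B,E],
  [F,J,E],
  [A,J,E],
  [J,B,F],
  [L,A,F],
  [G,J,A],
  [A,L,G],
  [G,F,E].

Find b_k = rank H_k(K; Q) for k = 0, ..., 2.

b_0 = 1, b_1 = 2, b_2 = 1.

K has 8 vertices, 24 edges, 16 triangles.
rank ∂_0 = 0, rank ∂_1 = 7 ⇒ b_0 = 8 − 0 − 7 = 1; all invariant factors of ∂_1 are 1 so no torsion. So H_0 ≅ Z.
rank ∂_1 = 7, rank ∂_2 = 15 ⇒ b_1 = 24 − 7 − 15 = 2; all invariant factors of ∂_2 are 1 so no torsion. So H_1 ≅ Z^2.
rank ∂_2 = 15, rank ∂_3 = 0 ⇒ b_2 = 16 − 15 − 0 = 1. So H_2 ≅ Z.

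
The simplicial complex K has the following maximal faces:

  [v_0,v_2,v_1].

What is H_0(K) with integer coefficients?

Order the vertices as v_0 < v_1 < v_2. Listing each simplex with vertices in this order, K has dimension 2 with simplices:

  0-simplices (3): [v_0], [v_1], [v_2]
  1-simplices (3): [v_0,v_1], [v_0,v_2], [v_1,v_2]
  2-simplices (1): [v_0,v_1,v_2]

giving chain groups C_0 ≅ Z^3, C_1 ≅ Z^3, C_2 ≅ Z^1.

The boundary map ∂_1: C_1 → C_0 maps an edge to its endpoints' difference, ∂[p,q] = q − p.
The resulting 3×3 matrix has rank 2, and its Smith normal form has invariant factors (1,1).

Boundary ∂_2: C_2 → C_1 acts by ∂[p,q,r] = [q,r] − [p,r] + [p,q]. For instance
  ∂[v_0,v_1,v_2] = [v_1,v_2] − [v_0,v_2] + [v_0,v_1].
This gives a 3×1 integer matrix of rank 1; reducing to Smith normal form yields diagonal entries (1).

Reading off H_k = ker ∂_k / im ∂_{k+1}:

  H_0: rank C_0 − rank ∂_1 = 3 − 2 = 1, and the invariant factors of ∂_1 are all 1, so H_0 ≅ Z.

(K is a triangulation of the 2-simplex.)

H_0 ≅ Z.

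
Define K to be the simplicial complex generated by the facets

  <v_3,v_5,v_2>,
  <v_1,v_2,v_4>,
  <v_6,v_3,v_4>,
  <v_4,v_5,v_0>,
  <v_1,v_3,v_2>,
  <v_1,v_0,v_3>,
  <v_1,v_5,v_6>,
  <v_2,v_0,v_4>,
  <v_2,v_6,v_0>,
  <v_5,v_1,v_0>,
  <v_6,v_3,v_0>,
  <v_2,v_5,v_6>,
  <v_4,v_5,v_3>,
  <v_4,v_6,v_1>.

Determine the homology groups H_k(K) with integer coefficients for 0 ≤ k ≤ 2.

H_0 = Z,  H_1 = Z^2,  H_2 = Z.

We work with the vertex ordering v_0 < v_1 < v_2 < v_3 < v_4 < v_5 < v_6. The simplices of K, each written with vertices in increasing order, are:

  0-simplices (7): [v_0], [v_1], [v_2], [v_3], [v_4], [v_5], [v_6]
  1-simplices (21): (21 of them)
  2-simplices (14): (14 of them)

Hence C_0 ≅ Z^7, C_1 ≅ Z^21, C_2 ≅ Z^14.

The boundary map ∂_1: C_1 → C_0 is given by ∂[p,q] = [q] − [p]. For instance
  ∂[v_0,v_2] = [v_2] − [v_0].
This gives a 7×21 integer matrix of rank 6; reducing to Smith normal form yields diagonal entries (1,1,1,1,1,1).

The boundary map ∂_2: C_2 → C_1 sends each 2-simplex [p,q,r] to [q,r] − [p,r] + [p,q]. For instance
  ∂[v_0,v_2,v_4] = [v_2,v_4] − [v_0,v_4] + [v_0,v_2],
  ∂[v_2,v_5,v_6] = [v_5,v_6] − [v_2,v_6] + [v_2,v_5].
This gives a 21×14 integer matrix of rank 13; reducing to Smith normal form yields diagonal entries (1,1,1,1,1,1,1,1,1,1,1,1,1).

Computing H_k = (kernel of ∂_k) / (image of ∂_{k+1}):

  H_0: rank C_0 − rank ∂_1 = 7 − 6 = 1, and the invariant factors of ∂_1 are all 1, so H_0 ≅ Z.
  H_1: rank ker ∂_1 − rank ∂_2 = (21 − 6) − 13 = 2, and the invariant factors of ∂_2 are all 1, so H_1 ≅ Z^2.
  H_2: rank ker ∂_2 − rank ∂_3 = (14 − 13) − 0 = 1, and there is no ∂_3, so H_2 ≅ Z.

As a check, the Euler characteristic is 7 − 21 + 14 = 0, which agrees with 1 − 2 + 1 = 0.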